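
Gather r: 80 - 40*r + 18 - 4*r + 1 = 99 - 44*r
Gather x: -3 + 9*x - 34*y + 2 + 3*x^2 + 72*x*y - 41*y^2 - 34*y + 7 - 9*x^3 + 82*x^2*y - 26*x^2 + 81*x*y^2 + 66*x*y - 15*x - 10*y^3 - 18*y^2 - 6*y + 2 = -9*x^3 + x^2*(82*y - 23) + x*(81*y^2 + 138*y - 6) - 10*y^3 - 59*y^2 - 74*y + 8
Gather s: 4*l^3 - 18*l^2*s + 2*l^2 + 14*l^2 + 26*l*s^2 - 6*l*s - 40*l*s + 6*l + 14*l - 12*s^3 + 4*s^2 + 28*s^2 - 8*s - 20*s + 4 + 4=4*l^3 + 16*l^2 + 20*l - 12*s^3 + s^2*(26*l + 32) + s*(-18*l^2 - 46*l - 28) + 8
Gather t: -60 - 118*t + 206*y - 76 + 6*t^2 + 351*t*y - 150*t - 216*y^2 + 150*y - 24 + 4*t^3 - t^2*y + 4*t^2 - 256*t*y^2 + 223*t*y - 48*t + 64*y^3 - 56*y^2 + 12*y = 4*t^3 + t^2*(10 - y) + t*(-256*y^2 + 574*y - 316) + 64*y^3 - 272*y^2 + 368*y - 160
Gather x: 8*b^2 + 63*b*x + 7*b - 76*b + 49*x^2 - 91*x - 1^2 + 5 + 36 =8*b^2 - 69*b + 49*x^2 + x*(63*b - 91) + 40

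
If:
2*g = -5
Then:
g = -5/2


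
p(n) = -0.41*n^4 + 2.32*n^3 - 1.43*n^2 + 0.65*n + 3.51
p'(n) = -1.64*n^3 + 6.96*n^2 - 2.86*n + 0.65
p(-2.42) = -53.38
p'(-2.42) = 71.57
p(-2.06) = -31.56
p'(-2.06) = 50.41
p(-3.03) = -110.68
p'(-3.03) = 118.84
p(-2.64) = -70.78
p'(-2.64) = 86.88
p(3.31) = 24.91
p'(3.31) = 7.96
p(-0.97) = -0.95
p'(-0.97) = 11.47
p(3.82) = 27.14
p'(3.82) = -0.13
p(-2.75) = -80.79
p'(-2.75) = 95.26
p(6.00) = -74.31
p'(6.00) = -120.19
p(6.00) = -74.31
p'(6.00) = -120.19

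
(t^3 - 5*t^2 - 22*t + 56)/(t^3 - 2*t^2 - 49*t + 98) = (t + 4)/(t + 7)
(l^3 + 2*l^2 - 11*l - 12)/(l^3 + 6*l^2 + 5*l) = (l^2 + l - 12)/(l*(l + 5))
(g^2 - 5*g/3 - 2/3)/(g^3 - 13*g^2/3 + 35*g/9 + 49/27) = 9*(g - 2)/(9*g^2 - 42*g + 49)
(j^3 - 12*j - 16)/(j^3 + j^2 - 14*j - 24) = (j + 2)/(j + 3)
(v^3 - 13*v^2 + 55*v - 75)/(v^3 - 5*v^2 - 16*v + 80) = (v^2 - 8*v + 15)/(v^2 - 16)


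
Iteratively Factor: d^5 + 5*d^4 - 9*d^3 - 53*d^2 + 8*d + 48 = (d - 1)*(d^4 + 6*d^3 - 3*d^2 - 56*d - 48) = (d - 1)*(d + 4)*(d^3 + 2*d^2 - 11*d - 12) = (d - 1)*(d + 4)^2*(d^2 - 2*d - 3) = (d - 3)*(d - 1)*(d + 4)^2*(d + 1)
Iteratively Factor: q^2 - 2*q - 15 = (q - 5)*(q + 3)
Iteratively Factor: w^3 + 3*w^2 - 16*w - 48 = (w + 4)*(w^2 - w - 12) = (w - 4)*(w + 4)*(w + 3)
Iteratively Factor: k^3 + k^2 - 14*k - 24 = (k + 2)*(k^2 - k - 12) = (k + 2)*(k + 3)*(k - 4)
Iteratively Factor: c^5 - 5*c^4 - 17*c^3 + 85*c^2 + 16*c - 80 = (c - 1)*(c^4 - 4*c^3 - 21*c^2 + 64*c + 80) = (c - 4)*(c - 1)*(c^3 - 21*c - 20) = (c - 4)*(c - 1)*(c + 4)*(c^2 - 4*c - 5) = (c - 5)*(c - 4)*(c - 1)*(c + 4)*(c + 1)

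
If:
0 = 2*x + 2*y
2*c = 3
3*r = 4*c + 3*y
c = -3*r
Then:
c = 3/2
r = -1/2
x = 5/2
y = -5/2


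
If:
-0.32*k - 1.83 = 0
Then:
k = -5.72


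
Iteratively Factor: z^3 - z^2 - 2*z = (z)*(z^2 - z - 2) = z*(z + 1)*(z - 2)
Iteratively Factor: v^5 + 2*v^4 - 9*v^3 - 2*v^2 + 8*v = (v - 1)*(v^4 + 3*v^3 - 6*v^2 - 8*v) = (v - 2)*(v - 1)*(v^3 + 5*v^2 + 4*v) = (v - 2)*(v - 1)*(v + 1)*(v^2 + 4*v) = v*(v - 2)*(v - 1)*(v + 1)*(v + 4)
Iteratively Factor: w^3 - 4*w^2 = (w - 4)*(w^2) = w*(w - 4)*(w)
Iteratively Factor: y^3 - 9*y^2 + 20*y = (y - 5)*(y^2 - 4*y) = (y - 5)*(y - 4)*(y)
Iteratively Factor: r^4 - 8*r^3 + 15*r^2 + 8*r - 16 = (r + 1)*(r^3 - 9*r^2 + 24*r - 16) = (r - 1)*(r + 1)*(r^2 - 8*r + 16) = (r - 4)*(r - 1)*(r + 1)*(r - 4)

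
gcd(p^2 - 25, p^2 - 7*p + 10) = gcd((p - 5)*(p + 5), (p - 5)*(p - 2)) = p - 5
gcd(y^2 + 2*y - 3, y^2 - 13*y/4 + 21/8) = 1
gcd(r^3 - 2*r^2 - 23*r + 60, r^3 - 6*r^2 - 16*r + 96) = r - 4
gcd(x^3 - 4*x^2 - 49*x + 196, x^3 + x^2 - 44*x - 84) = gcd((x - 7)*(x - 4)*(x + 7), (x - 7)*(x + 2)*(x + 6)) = x - 7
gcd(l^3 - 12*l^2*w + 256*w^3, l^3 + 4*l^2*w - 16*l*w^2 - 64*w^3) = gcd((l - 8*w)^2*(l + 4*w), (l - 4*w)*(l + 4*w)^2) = l + 4*w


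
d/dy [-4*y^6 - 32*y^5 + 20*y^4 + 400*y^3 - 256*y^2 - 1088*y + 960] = -24*y^5 - 160*y^4 + 80*y^3 + 1200*y^2 - 512*y - 1088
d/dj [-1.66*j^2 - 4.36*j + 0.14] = -3.32*j - 4.36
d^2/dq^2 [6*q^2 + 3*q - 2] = 12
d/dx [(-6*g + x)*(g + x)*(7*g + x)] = -41*g^2 + 4*g*x + 3*x^2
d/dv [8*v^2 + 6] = 16*v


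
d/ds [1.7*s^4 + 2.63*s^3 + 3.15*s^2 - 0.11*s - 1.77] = 6.8*s^3 + 7.89*s^2 + 6.3*s - 0.11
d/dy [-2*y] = -2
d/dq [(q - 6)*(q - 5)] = 2*q - 11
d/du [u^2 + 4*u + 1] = 2*u + 4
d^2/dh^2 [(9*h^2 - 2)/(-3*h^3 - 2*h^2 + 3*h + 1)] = 2*(-81*h^6 - 135*h^4 - 147*h^3 - 84*h^2 - 18*h + 13)/(27*h^9 + 54*h^8 - 45*h^7 - 127*h^6 + 9*h^5 + 96*h^4 + 18*h^3 - 21*h^2 - 9*h - 1)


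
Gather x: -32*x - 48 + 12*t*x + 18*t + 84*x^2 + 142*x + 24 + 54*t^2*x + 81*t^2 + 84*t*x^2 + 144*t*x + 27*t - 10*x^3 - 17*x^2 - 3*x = 81*t^2 + 45*t - 10*x^3 + x^2*(84*t + 67) + x*(54*t^2 + 156*t + 107) - 24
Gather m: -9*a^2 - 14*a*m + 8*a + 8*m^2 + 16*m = -9*a^2 + 8*a + 8*m^2 + m*(16 - 14*a)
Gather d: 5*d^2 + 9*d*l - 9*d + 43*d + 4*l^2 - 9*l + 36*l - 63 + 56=5*d^2 + d*(9*l + 34) + 4*l^2 + 27*l - 7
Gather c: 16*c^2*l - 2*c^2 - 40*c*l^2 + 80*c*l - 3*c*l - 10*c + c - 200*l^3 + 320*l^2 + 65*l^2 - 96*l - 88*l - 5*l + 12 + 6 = c^2*(16*l - 2) + c*(-40*l^2 + 77*l - 9) - 200*l^3 + 385*l^2 - 189*l + 18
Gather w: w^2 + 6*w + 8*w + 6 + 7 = w^2 + 14*w + 13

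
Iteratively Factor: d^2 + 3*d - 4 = (d - 1)*(d + 4)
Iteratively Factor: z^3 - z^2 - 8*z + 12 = (z - 2)*(z^2 + z - 6) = (z - 2)*(z + 3)*(z - 2)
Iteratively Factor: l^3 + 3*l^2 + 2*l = (l + 1)*(l^2 + 2*l) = (l + 1)*(l + 2)*(l)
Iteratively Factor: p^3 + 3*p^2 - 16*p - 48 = (p + 3)*(p^2 - 16) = (p + 3)*(p + 4)*(p - 4)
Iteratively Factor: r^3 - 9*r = (r + 3)*(r^2 - 3*r) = (r - 3)*(r + 3)*(r)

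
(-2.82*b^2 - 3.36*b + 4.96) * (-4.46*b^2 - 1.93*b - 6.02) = 12.5772*b^4 + 20.4282*b^3 + 1.3396*b^2 + 10.6544*b - 29.8592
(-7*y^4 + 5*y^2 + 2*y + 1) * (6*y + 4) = -42*y^5 - 28*y^4 + 30*y^3 + 32*y^2 + 14*y + 4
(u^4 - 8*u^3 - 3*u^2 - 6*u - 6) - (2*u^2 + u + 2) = u^4 - 8*u^3 - 5*u^2 - 7*u - 8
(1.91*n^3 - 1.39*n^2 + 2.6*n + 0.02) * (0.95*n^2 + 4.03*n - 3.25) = 1.8145*n^5 + 6.3768*n^4 - 9.3392*n^3 + 15.0145*n^2 - 8.3694*n - 0.065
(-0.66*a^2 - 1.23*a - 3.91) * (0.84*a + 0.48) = -0.5544*a^3 - 1.35*a^2 - 3.8748*a - 1.8768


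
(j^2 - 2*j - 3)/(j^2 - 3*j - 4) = (j - 3)/(j - 4)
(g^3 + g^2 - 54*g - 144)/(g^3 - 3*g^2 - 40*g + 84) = (g^2 - 5*g - 24)/(g^2 - 9*g + 14)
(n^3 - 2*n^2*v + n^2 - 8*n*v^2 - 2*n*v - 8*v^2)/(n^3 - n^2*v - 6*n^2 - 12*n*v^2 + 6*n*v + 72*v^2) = (n^2 + 2*n*v + n + 2*v)/(n^2 + 3*n*v - 6*n - 18*v)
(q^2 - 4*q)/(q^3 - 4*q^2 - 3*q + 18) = q*(q - 4)/(q^3 - 4*q^2 - 3*q + 18)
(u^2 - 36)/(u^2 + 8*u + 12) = (u - 6)/(u + 2)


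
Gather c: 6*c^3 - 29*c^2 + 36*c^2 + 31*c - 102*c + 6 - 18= 6*c^3 + 7*c^2 - 71*c - 12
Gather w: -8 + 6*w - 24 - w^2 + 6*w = -w^2 + 12*w - 32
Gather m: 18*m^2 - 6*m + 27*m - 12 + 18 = 18*m^2 + 21*m + 6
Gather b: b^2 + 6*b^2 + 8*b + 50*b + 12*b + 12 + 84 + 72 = 7*b^2 + 70*b + 168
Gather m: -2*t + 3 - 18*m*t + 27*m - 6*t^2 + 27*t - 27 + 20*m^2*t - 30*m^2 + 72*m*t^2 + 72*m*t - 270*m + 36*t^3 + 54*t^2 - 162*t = m^2*(20*t - 30) + m*(72*t^2 + 54*t - 243) + 36*t^3 + 48*t^2 - 137*t - 24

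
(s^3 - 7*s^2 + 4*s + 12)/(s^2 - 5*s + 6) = (s^2 - 5*s - 6)/(s - 3)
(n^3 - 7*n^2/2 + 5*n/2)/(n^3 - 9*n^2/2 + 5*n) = (n - 1)/(n - 2)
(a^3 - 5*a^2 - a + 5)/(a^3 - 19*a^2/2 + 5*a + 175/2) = 2*(a^2 - 1)/(2*a^2 - 9*a - 35)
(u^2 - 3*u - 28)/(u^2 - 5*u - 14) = (u + 4)/(u + 2)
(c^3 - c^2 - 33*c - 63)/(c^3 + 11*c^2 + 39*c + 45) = (c - 7)/(c + 5)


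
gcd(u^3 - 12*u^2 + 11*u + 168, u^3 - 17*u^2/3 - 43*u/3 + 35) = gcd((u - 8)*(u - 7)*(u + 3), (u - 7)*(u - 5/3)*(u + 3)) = u^2 - 4*u - 21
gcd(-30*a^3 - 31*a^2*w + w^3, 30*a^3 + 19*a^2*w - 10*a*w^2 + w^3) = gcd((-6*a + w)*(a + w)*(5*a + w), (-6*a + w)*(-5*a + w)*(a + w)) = -6*a^2 - 5*a*w + w^2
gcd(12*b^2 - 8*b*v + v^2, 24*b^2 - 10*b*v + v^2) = -6*b + v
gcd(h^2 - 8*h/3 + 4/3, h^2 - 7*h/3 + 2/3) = h - 2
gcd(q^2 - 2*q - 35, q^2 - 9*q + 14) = q - 7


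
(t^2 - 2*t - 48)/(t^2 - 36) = (t - 8)/(t - 6)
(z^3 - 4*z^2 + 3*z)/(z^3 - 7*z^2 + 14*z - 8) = z*(z - 3)/(z^2 - 6*z + 8)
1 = 1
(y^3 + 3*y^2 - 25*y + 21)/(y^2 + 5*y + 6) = (y^3 + 3*y^2 - 25*y + 21)/(y^2 + 5*y + 6)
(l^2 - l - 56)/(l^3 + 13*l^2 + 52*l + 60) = (l^2 - l - 56)/(l^3 + 13*l^2 + 52*l + 60)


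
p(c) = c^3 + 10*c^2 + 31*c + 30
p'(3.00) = 118.00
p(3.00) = 240.00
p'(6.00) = 259.00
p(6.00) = 792.00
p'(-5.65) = 13.77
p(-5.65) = -6.29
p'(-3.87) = -1.47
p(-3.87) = 1.84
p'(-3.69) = -1.95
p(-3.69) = 1.53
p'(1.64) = 71.87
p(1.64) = 112.15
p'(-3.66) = -2.01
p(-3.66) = 1.47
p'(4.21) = 168.37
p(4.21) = 412.37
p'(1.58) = 70.09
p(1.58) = 107.89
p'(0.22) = 35.55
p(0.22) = 37.31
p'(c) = 3*c^2 + 20*c + 31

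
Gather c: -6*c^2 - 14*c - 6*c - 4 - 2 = -6*c^2 - 20*c - 6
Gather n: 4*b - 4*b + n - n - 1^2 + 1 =0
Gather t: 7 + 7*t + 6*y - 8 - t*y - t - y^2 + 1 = t*(6 - y) - y^2 + 6*y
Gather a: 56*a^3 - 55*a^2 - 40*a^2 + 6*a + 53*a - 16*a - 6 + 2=56*a^3 - 95*a^2 + 43*a - 4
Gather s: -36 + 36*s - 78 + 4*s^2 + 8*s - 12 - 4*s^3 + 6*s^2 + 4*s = -4*s^3 + 10*s^2 + 48*s - 126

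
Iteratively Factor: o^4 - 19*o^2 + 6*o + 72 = (o + 2)*(o^3 - 2*o^2 - 15*o + 36) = (o + 2)*(o + 4)*(o^2 - 6*o + 9) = (o - 3)*(o + 2)*(o + 4)*(o - 3)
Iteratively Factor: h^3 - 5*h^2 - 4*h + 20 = (h + 2)*(h^2 - 7*h + 10) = (h - 2)*(h + 2)*(h - 5)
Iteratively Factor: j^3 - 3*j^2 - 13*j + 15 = (j - 1)*(j^2 - 2*j - 15) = (j - 5)*(j - 1)*(j + 3)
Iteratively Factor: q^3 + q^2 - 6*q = (q)*(q^2 + q - 6) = q*(q + 3)*(q - 2)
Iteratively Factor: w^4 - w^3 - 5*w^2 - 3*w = (w + 1)*(w^3 - 2*w^2 - 3*w) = (w - 3)*(w + 1)*(w^2 + w) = (w - 3)*(w + 1)^2*(w)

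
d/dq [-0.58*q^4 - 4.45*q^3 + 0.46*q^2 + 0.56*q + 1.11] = -2.32*q^3 - 13.35*q^2 + 0.92*q + 0.56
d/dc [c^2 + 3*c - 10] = 2*c + 3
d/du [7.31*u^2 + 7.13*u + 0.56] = 14.62*u + 7.13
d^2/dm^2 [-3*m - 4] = 0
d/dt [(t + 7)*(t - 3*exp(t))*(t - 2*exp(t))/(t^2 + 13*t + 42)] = (-5*t^2*exp(t) + t^2 + 12*t*exp(2*t) - 30*t*exp(t) + 12*t + 66*exp(2*t) - 30*exp(t))/(t^2 + 12*t + 36)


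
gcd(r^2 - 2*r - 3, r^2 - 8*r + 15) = r - 3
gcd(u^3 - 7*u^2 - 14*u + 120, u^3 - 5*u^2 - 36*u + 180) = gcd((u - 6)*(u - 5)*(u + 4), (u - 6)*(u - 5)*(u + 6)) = u^2 - 11*u + 30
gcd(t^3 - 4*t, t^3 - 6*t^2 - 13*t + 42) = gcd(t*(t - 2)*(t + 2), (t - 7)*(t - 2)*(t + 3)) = t - 2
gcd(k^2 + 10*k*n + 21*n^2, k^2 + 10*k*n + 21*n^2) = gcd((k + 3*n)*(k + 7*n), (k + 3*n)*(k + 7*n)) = k^2 + 10*k*n + 21*n^2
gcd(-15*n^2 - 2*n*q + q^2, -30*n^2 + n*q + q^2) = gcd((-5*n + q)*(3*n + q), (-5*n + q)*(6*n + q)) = -5*n + q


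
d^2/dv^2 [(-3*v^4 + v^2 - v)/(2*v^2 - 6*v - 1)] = 2*(-12*v^6 + 108*v^5 - 306*v^4 - 136*v^3 - 12*v^2 - 6*v + 7)/(8*v^6 - 72*v^5 + 204*v^4 - 144*v^3 - 102*v^2 - 18*v - 1)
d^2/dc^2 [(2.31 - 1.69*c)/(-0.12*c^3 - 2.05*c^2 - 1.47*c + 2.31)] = (0.146016*c^5 + 2.095272*c^4 + 4.51605799999999*c^3 - 55.069938*c^2 + 2.408868*c - 20.383902)/(0.001728*c^9 + 0.08856*c^8 + 1.576404*c^7 + 10.685053*c^6 + 15.901389*c^5 - 18.278694*c^4 - 36.669591*c^3 + 17.841978*c^2 + 23.532201*c - 12.326391)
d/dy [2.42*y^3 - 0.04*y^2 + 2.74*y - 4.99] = 7.26*y^2 - 0.08*y + 2.74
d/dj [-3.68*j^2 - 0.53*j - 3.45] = -7.36*j - 0.53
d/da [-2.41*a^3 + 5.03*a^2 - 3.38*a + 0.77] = -7.23*a^2 + 10.06*a - 3.38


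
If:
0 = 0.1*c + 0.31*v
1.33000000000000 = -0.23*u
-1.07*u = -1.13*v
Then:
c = 16.97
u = -5.78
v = -5.48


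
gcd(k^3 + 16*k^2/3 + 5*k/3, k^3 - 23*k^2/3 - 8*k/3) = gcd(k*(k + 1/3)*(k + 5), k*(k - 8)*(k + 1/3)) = k^2 + k/3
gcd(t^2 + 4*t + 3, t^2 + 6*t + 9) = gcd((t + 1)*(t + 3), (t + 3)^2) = t + 3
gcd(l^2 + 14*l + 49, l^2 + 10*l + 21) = l + 7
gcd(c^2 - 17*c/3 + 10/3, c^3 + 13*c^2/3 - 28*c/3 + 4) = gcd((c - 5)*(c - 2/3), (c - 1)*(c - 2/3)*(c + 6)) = c - 2/3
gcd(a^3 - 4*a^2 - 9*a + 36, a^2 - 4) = 1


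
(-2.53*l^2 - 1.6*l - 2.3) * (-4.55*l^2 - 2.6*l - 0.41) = 11.5115*l^4 + 13.858*l^3 + 15.6623*l^2 + 6.636*l + 0.943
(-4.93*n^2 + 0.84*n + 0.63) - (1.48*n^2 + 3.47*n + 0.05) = -6.41*n^2 - 2.63*n + 0.58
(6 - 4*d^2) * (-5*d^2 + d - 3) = 20*d^4 - 4*d^3 - 18*d^2 + 6*d - 18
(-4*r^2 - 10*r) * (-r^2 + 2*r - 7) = 4*r^4 + 2*r^3 + 8*r^2 + 70*r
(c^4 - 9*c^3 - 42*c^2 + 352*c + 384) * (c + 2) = c^5 - 7*c^4 - 60*c^3 + 268*c^2 + 1088*c + 768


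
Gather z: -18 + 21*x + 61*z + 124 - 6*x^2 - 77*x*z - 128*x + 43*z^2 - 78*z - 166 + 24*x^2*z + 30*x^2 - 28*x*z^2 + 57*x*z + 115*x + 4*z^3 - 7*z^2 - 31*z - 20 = 24*x^2 + 8*x + 4*z^3 + z^2*(36 - 28*x) + z*(24*x^2 - 20*x - 48) - 80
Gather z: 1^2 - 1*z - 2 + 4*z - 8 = 3*z - 9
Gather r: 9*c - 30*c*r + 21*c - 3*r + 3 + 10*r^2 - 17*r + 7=30*c + 10*r^2 + r*(-30*c - 20) + 10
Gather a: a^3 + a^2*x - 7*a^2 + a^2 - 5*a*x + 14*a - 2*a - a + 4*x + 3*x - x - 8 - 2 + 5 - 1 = a^3 + a^2*(x - 6) + a*(11 - 5*x) + 6*x - 6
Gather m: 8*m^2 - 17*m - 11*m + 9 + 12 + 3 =8*m^2 - 28*m + 24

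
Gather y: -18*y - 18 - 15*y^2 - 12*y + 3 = -15*y^2 - 30*y - 15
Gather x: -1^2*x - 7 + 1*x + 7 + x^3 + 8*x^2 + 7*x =x^3 + 8*x^2 + 7*x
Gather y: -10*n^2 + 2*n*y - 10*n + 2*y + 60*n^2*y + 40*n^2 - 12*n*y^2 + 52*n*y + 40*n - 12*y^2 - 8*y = 30*n^2 + 30*n + y^2*(-12*n - 12) + y*(60*n^2 + 54*n - 6)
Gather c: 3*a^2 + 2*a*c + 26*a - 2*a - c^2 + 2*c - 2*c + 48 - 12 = 3*a^2 + 2*a*c + 24*a - c^2 + 36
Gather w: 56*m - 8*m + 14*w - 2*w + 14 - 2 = 48*m + 12*w + 12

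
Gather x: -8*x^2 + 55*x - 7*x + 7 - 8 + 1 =-8*x^2 + 48*x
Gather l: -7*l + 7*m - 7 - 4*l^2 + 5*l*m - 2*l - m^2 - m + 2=-4*l^2 + l*(5*m - 9) - m^2 + 6*m - 5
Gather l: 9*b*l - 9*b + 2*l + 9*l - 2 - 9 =-9*b + l*(9*b + 11) - 11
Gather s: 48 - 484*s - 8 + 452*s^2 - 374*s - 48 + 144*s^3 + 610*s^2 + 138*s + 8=144*s^3 + 1062*s^2 - 720*s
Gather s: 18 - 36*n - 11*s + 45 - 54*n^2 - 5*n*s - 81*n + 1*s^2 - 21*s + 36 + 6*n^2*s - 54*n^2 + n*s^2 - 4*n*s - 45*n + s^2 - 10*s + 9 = -108*n^2 - 162*n + s^2*(n + 2) + s*(6*n^2 - 9*n - 42) + 108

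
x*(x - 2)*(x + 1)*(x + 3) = x^4 + 2*x^3 - 5*x^2 - 6*x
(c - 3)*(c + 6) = c^2 + 3*c - 18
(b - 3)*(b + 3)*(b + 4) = b^3 + 4*b^2 - 9*b - 36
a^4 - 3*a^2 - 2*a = a*(a - 2)*(a + 1)^2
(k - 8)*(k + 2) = k^2 - 6*k - 16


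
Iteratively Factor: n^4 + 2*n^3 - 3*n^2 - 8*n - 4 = (n + 2)*(n^3 - 3*n - 2) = (n + 1)*(n + 2)*(n^2 - n - 2) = (n - 2)*(n + 1)*(n + 2)*(n + 1)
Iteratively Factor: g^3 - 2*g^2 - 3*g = (g - 3)*(g^2 + g) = (g - 3)*(g + 1)*(g)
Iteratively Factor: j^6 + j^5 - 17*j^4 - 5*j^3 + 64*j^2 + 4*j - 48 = (j + 4)*(j^5 - 3*j^4 - 5*j^3 + 15*j^2 + 4*j - 12) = (j - 3)*(j + 4)*(j^4 - 5*j^2 + 4) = (j - 3)*(j + 1)*(j + 4)*(j^3 - j^2 - 4*j + 4) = (j - 3)*(j - 2)*(j + 1)*(j + 4)*(j^2 + j - 2) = (j - 3)*(j - 2)*(j - 1)*(j + 1)*(j + 4)*(j + 2)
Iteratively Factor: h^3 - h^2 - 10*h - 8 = (h - 4)*(h^2 + 3*h + 2) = (h - 4)*(h + 1)*(h + 2)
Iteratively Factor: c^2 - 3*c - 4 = (c + 1)*(c - 4)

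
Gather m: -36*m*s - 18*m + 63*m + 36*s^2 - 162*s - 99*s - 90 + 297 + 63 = m*(45 - 36*s) + 36*s^2 - 261*s + 270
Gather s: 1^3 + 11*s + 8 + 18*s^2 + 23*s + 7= 18*s^2 + 34*s + 16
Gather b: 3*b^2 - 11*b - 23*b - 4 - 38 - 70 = 3*b^2 - 34*b - 112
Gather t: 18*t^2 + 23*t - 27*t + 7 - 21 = 18*t^2 - 4*t - 14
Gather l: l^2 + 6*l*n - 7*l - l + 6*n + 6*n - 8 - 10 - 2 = l^2 + l*(6*n - 8) + 12*n - 20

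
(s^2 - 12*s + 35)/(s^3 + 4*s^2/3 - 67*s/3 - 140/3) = 3*(s - 7)/(3*s^2 + 19*s + 28)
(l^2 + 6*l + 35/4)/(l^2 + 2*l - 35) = (l^2 + 6*l + 35/4)/(l^2 + 2*l - 35)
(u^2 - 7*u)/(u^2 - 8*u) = (u - 7)/(u - 8)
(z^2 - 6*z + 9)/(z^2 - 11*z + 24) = (z - 3)/(z - 8)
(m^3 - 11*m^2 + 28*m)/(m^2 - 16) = m*(m - 7)/(m + 4)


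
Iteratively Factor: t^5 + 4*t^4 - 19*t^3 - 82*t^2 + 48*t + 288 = (t - 4)*(t^4 + 8*t^3 + 13*t^2 - 30*t - 72) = (t - 4)*(t + 3)*(t^3 + 5*t^2 - 2*t - 24) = (t - 4)*(t + 3)*(t + 4)*(t^2 + t - 6) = (t - 4)*(t + 3)^2*(t + 4)*(t - 2)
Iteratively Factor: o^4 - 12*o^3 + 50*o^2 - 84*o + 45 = (o - 5)*(o^3 - 7*o^2 + 15*o - 9) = (o - 5)*(o - 3)*(o^2 - 4*o + 3) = (o - 5)*(o - 3)*(o - 1)*(o - 3)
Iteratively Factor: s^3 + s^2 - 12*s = (s - 3)*(s^2 + 4*s) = s*(s - 3)*(s + 4)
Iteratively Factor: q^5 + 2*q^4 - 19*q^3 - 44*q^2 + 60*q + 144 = (q + 3)*(q^4 - q^3 - 16*q^2 + 4*q + 48) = (q + 2)*(q + 3)*(q^3 - 3*q^2 - 10*q + 24) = (q - 4)*(q + 2)*(q + 3)*(q^2 + q - 6) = (q - 4)*(q - 2)*(q + 2)*(q + 3)*(q + 3)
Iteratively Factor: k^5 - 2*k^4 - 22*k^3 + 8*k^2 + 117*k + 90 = (k + 2)*(k^4 - 4*k^3 - 14*k^2 + 36*k + 45) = (k + 2)*(k + 3)*(k^3 - 7*k^2 + 7*k + 15) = (k + 1)*(k + 2)*(k + 3)*(k^2 - 8*k + 15) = (k - 3)*(k + 1)*(k + 2)*(k + 3)*(k - 5)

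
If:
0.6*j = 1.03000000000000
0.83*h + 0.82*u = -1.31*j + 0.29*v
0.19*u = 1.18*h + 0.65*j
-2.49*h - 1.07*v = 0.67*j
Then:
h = -1.12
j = 1.72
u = -1.07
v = 1.53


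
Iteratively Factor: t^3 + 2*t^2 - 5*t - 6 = (t + 1)*(t^2 + t - 6) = (t + 1)*(t + 3)*(t - 2)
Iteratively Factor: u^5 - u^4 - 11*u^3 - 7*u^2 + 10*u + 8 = (u + 1)*(u^4 - 2*u^3 - 9*u^2 + 2*u + 8) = (u - 4)*(u + 1)*(u^3 + 2*u^2 - u - 2) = (u - 4)*(u + 1)*(u + 2)*(u^2 - 1) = (u - 4)*(u - 1)*(u + 1)*(u + 2)*(u + 1)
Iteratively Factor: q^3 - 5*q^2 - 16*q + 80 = (q - 4)*(q^2 - q - 20) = (q - 4)*(q + 4)*(q - 5)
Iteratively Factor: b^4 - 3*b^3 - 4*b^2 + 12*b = (b + 2)*(b^3 - 5*b^2 + 6*b) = (b - 3)*(b + 2)*(b^2 - 2*b) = b*(b - 3)*(b + 2)*(b - 2)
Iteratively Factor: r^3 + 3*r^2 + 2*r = (r + 2)*(r^2 + r) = r*(r + 2)*(r + 1)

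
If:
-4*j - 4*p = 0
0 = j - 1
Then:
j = 1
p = -1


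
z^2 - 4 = (z - 2)*(z + 2)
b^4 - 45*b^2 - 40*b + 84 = (b - 7)*(b - 1)*(b + 2)*(b + 6)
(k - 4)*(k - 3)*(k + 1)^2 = k^4 - 5*k^3 - k^2 + 17*k + 12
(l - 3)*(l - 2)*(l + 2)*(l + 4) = l^4 + l^3 - 16*l^2 - 4*l + 48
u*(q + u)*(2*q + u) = 2*q^2*u + 3*q*u^2 + u^3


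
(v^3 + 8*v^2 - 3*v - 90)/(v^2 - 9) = (v^2 + 11*v + 30)/(v + 3)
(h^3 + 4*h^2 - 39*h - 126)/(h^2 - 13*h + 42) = (h^2 + 10*h + 21)/(h - 7)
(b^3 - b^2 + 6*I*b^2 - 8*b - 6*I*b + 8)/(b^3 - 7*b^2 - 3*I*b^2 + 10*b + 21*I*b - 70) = (b^2 + b*(-1 + 4*I) - 4*I)/(b^2 - b*(7 + 5*I) + 35*I)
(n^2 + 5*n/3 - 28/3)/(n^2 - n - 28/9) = 3*(n + 4)/(3*n + 4)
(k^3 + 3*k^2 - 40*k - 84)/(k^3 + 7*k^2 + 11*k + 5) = (k^3 + 3*k^2 - 40*k - 84)/(k^3 + 7*k^2 + 11*k + 5)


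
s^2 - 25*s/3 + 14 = (s - 6)*(s - 7/3)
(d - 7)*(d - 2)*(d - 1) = d^3 - 10*d^2 + 23*d - 14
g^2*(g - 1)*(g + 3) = g^4 + 2*g^3 - 3*g^2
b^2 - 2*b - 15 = (b - 5)*(b + 3)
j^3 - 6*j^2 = j^2*(j - 6)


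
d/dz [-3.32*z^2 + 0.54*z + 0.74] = 0.54 - 6.64*z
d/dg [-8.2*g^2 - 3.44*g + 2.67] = -16.4*g - 3.44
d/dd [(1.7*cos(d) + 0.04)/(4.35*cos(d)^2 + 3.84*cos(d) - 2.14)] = (7.395*cos(d)^2 + 0.348*cos(d) + 3.7916)*sin(d)/(18.9225*cos(d)^4 + 33.408*cos(d)^3 - 3.8724*cos(d)^2 - 16.4352*cos(d) + 4.5796)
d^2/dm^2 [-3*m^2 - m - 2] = -6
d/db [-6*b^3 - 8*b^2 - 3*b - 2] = -18*b^2 - 16*b - 3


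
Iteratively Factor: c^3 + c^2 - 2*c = (c + 2)*(c^2 - c) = c*(c + 2)*(c - 1)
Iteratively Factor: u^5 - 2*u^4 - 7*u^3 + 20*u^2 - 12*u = (u - 2)*(u^4 - 7*u^2 + 6*u) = u*(u - 2)*(u^3 - 7*u + 6) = u*(u - 2)^2*(u^2 + 2*u - 3) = u*(u - 2)^2*(u + 3)*(u - 1)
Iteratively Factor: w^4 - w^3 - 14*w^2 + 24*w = (w)*(w^3 - w^2 - 14*w + 24) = w*(w - 3)*(w^2 + 2*w - 8) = w*(w - 3)*(w + 4)*(w - 2)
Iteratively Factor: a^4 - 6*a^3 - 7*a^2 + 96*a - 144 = (a - 3)*(a^3 - 3*a^2 - 16*a + 48) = (a - 4)*(a - 3)*(a^2 + a - 12) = (a - 4)*(a - 3)^2*(a + 4)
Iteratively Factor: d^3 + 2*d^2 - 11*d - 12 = (d - 3)*(d^2 + 5*d + 4) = (d - 3)*(d + 1)*(d + 4)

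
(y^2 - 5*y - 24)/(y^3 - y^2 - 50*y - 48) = (y + 3)/(y^2 + 7*y + 6)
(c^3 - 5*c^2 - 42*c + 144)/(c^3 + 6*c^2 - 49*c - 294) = (c^2 - 11*c + 24)/(c^2 - 49)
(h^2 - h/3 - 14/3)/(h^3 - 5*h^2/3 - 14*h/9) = 3*(h + 2)/(h*(3*h + 2))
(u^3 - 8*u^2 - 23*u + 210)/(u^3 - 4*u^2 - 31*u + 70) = (u - 6)/(u - 2)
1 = 1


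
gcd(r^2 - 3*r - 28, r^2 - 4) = 1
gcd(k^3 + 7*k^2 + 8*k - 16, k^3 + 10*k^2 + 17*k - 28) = k^2 + 3*k - 4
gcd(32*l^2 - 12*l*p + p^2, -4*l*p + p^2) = -4*l + p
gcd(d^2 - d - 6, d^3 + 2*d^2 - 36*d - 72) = d + 2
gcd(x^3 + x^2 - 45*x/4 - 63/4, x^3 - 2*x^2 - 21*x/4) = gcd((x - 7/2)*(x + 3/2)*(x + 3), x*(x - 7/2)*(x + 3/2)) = x^2 - 2*x - 21/4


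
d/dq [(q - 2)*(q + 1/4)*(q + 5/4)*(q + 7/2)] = 4*q^3 + 9*q^2 - 71*q/8 - 321/32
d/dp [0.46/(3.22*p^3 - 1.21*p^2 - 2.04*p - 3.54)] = (-4.4436*p^2 + 1.1132*p + 0.9384)/(-3.22*p^3 + 1.21*p^2 + 2.04*p + 3.54)^2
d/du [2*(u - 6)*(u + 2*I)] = 4*u - 12 + 4*I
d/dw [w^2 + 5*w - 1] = 2*w + 5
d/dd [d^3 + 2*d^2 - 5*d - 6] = 3*d^2 + 4*d - 5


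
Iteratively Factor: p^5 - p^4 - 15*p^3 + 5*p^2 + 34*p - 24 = (p + 3)*(p^4 - 4*p^3 - 3*p^2 + 14*p - 8) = (p - 4)*(p + 3)*(p^3 - 3*p + 2) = (p - 4)*(p - 1)*(p + 3)*(p^2 + p - 2) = (p - 4)*(p - 1)*(p + 2)*(p + 3)*(p - 1)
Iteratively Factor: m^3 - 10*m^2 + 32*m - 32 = (m - 4)*(m^2 - 6*m + 8) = (m - 4)*(m - 2)*(m - 4)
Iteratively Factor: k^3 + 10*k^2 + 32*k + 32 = (k + 4)*(k^2 + 6*k + 8) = (k + 2)*(k + 4)*(k + 4)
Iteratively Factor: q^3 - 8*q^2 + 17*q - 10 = (q - 1)*(q^2 - 7*q + 10) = (q - 2)*(q - 1)*(q - 5)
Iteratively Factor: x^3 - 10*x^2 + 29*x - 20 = (x - 1)*(x^2 - 9*x + 20) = (x - 5)*(x - 1)*(x - 4)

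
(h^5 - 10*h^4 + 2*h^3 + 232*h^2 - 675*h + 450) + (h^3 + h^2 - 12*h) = h^5 - 10*h^4 + 3*h^3 + 233*h^2 - 687*h + 450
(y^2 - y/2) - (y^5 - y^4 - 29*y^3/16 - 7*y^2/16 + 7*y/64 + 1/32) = -y^5 + y^4 + 29*y^3/16 + 23*y^2/16 - 39*y/64 - 1/32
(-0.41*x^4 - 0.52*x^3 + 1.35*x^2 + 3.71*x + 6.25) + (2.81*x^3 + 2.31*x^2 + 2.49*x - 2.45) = -0.41*x^4 + 2.29*x^3 + 3.66*x^2 + 6.2*x + 3.8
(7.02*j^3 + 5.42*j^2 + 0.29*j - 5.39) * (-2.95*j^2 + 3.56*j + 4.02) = -20.709*j^5 + 9.0022*j^4 + 46.6601*j^3 + 38.7213*j^2 - 18.0226*j - 21.6678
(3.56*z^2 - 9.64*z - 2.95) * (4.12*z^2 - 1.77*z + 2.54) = 14.6672*z^4 - 46.018*z^3 + 13.9512*z^2 - 19.2641*z - 7.493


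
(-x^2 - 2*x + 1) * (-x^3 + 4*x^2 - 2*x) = x^5 - 2*x^4 - 7*x^3 + 8*x^2 - 2*x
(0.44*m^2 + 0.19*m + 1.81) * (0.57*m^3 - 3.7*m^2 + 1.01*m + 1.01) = 0.2508*m^5 - 1.5197*m^4 + 0.7731*m^3 - 6.0607*m^2 + 2.02*m + 1.8281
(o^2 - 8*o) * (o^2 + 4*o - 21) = o^4 - 4*o^3 - 53*o^2 + 168*o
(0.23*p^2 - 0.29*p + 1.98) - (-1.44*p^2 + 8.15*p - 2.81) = 1.67*p^2 - 8.44*p + 4.79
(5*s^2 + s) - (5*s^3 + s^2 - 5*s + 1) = -5*s^3 + 4*s^2 + 6*s - 1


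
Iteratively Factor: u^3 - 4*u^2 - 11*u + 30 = (u + 3)*(u^2 - 7*u + 10) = (u - 2)*(u + 3)*(u - 5)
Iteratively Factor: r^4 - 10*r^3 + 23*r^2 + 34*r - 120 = (r - 3)*(r^3 - 7*r^2 + 2*r + 40) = (r - 3)*(r + 2)*(r^2 - 9*r + 20) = (r - 4)*(r - 3)*(r + 2)*(r - 5)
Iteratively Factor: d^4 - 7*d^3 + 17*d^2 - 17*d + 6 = (d - 1)*(d^3 - 6*d^2 + 11*d - 6) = (d - 2)*(d - 1)*(d^2 - 4*d + 3) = (d - 3)*(d - 2)*(d - 1)*(d - 1)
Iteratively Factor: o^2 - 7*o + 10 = (o - 5)*(o - 2)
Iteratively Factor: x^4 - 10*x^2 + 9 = (x + 3)*(x^3 - 3*x^2 - x + 3) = (x - 3)*(x + 3)*(x^2 - 1) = (x - 3)*(x - 1)*(x + 3)*(x + 1)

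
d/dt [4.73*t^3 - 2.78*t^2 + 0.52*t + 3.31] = 14.19*t^2 - 5.56*t + 0.52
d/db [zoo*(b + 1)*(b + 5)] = zoo*(b + 3)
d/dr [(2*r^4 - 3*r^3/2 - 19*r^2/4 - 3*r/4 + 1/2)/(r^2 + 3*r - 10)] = (8*r^3 + 65*r^2 + 50*r + 3)/(2*(r^2 + 10*r + 25))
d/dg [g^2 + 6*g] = 2*g + 6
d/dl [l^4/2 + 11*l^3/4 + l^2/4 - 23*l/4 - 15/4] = 2*l^3 + 33*l^2/4 + l/2 - 23/4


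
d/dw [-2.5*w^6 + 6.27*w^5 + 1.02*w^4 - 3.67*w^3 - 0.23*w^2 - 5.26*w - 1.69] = -15.0*w^5 + 31.35*w^4 + 4.08*w^3 - 11.01*w^2 - 0.46*w - 5.26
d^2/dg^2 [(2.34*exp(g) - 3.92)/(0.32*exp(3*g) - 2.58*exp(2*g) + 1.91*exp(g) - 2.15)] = (0.958464*exp(6*g) - 9.40838399999999*exp(5*g) + 45.455016*exp(4*g) - 76.704148*exp(3*g) - 44.201592*exp(2*g) + 82.285618*exp(g) - 5.28083)*exp(g)/(0.032768*exp(9*g) - 0.792576*exp(8*g) + 6.976896*exp(7*g) - 27.295368*exp(6*g) + 52.293588*exp(5*g) - 79.054554*exp(4*g) + 74.974091*exp(3*g) - 59.308395*exp(2*g) + 26.486925*exp(g) - 9.938375)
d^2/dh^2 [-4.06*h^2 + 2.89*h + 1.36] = -8.12000000000000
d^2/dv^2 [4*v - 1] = 0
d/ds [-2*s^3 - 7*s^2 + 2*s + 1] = -6*s^2 - 14*s + 2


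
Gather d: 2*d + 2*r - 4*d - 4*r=-2*d - 2*r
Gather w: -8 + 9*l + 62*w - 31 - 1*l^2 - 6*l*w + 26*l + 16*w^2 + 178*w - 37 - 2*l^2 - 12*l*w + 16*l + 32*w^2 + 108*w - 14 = -3*l^2 + 51*l + 48*w^2 + w*(348 - 18*l) - 90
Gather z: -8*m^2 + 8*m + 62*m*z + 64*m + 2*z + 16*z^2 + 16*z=-8*m^2 + 72*m + 16*z^2 + z*(62*m + 18)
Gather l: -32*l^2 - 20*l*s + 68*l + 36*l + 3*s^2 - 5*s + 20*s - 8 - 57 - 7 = -32*l^2 + l*(104 - 20*s) + 3*s^2 + 15*s - 72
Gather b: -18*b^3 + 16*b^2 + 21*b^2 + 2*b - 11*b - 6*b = -18*b^3 + 37*b^2 - 15*b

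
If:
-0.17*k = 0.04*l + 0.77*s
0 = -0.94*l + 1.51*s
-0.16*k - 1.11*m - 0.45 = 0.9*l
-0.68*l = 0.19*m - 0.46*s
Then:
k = -0.73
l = 0.24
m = -0.49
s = 0.15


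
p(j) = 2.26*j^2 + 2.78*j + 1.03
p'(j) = 4.52*j + 2.78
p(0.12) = 1.40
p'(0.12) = 3.32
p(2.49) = 21.96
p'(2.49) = 14.03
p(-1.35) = 1.40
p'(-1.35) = -3.32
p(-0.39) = 0.29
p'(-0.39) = 1.02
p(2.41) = 20.86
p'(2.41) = 13.67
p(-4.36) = 31.87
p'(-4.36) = -16.93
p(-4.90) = 41.67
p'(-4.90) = -19.37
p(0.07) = 1.24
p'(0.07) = 3.10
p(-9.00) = 159.07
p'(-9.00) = -37.90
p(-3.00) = 13.03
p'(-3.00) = -10.78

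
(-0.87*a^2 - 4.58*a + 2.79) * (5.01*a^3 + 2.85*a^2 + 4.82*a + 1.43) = -4.3587*a^5 - 25.4253*a^4 - 3.2685*a^3 - 15.3682*a^2 + 6.8984*a + 3.9897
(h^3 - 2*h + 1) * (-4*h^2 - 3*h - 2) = -4*h^5 - 3*h^4 + 6*h^3 + 2*h^2 + h - 2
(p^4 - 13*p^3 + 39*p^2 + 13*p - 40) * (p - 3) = p^5 - 16*p^4 + 78*p^3 - 104*p^2 - 79*p + 120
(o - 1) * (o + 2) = o^2 + o - 2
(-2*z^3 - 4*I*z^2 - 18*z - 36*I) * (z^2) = -2*z^5 - 4*I*z^4 - 18*z^3 - 36*I*z^2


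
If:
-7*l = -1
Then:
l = 1/7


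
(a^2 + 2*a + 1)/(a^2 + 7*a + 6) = (a + 1)/(a + 6)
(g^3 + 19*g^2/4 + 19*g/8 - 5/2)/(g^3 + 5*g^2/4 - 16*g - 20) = (g - 1/2)/(g - 4)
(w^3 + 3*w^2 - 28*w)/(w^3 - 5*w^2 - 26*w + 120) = w*(w + 7)/(w^2 - w - 30)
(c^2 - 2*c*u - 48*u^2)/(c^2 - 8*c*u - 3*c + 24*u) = (c + 6*u)/(c - 3)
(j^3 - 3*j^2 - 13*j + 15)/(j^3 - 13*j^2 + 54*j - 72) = (j^3 - 3*j^2 - 13*j + 15)/(j^3 - 13*j^2 + 54*j - 72)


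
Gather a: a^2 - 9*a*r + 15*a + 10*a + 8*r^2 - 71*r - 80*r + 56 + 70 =a^2 + a*(25 - 9*r) + 8*r^2 - 151*r + 126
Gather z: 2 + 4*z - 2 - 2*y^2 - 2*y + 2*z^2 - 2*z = -2*y^2 - 2*y + 2*z^2 + 2*z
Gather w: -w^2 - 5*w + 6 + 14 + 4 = -w^2 - 5*w + 24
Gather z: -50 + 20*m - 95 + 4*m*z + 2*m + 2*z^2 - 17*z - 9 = 22*m + 2*z^2 + z*(4*m - 17) - 154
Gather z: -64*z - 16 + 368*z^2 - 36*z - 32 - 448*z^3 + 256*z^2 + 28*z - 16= -448*z^3 + 624*z^2 - 72*z - 64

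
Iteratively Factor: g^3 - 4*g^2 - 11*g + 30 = (g - 5)*(g^2 + g - 6) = (g - 5)*(g - 2)*(g + 3)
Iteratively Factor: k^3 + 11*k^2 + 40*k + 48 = (k + 4)*(k^2 + 7*k + 12) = (k + 4)^2*(k + 3)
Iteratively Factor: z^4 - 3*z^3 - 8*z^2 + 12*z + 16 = (z + 1)*(z^3 - 4*z^2 - 4*z + 16) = (z + 1)*(z + 2)*(z^2 - 6*z + 8) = (z - 4)*(z + 1)*(z + 2)*(z - 2)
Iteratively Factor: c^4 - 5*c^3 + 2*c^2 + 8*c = (c - 2)*(c^3 - 3*c^2 - 4*c) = (c - 4)*(c - 2)*(c^2 + c) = (c - 4)*(c - 2)*(c + 1)*(c)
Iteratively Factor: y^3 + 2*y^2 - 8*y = (y + 4)*(y^2 - 2*y) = (y - 2)*(y + 4)*(y)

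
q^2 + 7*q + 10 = (q + 2)*(q + 5)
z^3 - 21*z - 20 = (z - 5)*(z + 1)*(z + 4)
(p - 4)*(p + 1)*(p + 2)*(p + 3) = p^4 + 2*p^3 - 13*p^2 - 38*p - 24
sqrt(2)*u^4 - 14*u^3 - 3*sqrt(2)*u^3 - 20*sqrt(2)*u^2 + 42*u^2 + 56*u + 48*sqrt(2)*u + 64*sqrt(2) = (u - 4)*(u - 8*sqrt(2))*(u + sqrt(2))*(sqrt(2)*u + sqrt(2))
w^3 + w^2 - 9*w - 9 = (w - 3)*(w + 1)*(w + 3)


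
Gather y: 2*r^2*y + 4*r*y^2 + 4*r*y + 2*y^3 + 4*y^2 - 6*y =2*y^3 + y^2*(4*r + 4) + y*(2*r^2 + 4*r - 6)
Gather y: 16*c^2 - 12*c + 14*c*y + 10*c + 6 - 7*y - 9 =16*c^2 - 2*c + y*(14*c - 7) - 3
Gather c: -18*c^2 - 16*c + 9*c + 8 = -18*c^2 - 7*c + 8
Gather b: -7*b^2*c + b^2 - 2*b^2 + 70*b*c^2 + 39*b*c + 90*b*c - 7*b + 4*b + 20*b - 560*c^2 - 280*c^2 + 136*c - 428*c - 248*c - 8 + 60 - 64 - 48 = b^2*(-7*c - 1) + b*(70*c^2 + 129*c + 17) - 840*c^2 - 540*c - 60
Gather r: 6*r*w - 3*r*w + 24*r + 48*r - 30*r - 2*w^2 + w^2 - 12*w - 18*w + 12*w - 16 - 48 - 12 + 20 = r*(3*w + 42) - w^2 - 18*w - 56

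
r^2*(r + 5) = r^3 + 5*r^2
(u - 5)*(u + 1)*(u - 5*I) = u^3 - 4*u^2 - 5*I*u^2 - 5*u + 20*I*u + 25*I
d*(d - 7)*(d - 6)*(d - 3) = d^4 - 16*d^3 + 81*d^2 - 126*d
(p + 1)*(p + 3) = p^2 + 4*p + 3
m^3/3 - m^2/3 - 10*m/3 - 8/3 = (m/3 + 1/3)*(m - 4)*(m + 2)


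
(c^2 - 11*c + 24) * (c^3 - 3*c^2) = c^5 - 14*c^4 + 57*c^3 - 72*c^2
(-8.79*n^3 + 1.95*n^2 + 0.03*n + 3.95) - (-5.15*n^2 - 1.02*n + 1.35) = -8.79*n^3 + 7.1*n^2 + 1.05*n + 2.6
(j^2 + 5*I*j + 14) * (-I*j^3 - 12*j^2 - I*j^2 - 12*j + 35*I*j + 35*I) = -I*j^5 - 7*j^4 - I*j^4 - 7*j^3 - 39*I*j^3 - 343*j^2 - 39*I*j^2 - 343*j + 490*I*j + 490*I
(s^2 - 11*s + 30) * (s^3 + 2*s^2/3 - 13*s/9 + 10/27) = s^5 - 31*s^4/3 + 191*s^3/9 + 979*s^2/27 - 1280*s/27 + 100/9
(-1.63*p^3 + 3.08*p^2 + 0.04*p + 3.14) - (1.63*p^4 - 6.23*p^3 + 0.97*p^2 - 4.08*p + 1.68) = -1.63*p^4 + 4.6*p^3 + 2.11*p^2 + 4.12*p + 1.46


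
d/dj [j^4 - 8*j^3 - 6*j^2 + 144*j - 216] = 4*j^3 - 24*j^2 - 12*j + 144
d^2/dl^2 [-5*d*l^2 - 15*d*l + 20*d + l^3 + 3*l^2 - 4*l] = -10*d + 6*l + 6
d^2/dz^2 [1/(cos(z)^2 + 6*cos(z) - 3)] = 2*(-2*sin(z)^4 + 9*sin(z)^2*cos(z) + 25*sin(z)^2 + 16)/(cos(z)^2 + 6*cos(z) - 3)^3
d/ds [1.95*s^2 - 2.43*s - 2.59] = 3.9*s - 2.43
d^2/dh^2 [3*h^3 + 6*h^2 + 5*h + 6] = 18*h + 12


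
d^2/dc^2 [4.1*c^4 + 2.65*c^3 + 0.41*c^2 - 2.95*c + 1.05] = 49.2*c^2 + 15.9*c + 0.82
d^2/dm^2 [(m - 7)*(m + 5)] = 2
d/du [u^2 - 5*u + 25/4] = 2*u - 5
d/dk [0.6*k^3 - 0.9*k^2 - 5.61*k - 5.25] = 1.8*k^2 - 1.8*k - 5.61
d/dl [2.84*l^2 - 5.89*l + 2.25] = 5.68*l - 5.89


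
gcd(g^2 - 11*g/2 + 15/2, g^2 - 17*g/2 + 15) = g - 5/2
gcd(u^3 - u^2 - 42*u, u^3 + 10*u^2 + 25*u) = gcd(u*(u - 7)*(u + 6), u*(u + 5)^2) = u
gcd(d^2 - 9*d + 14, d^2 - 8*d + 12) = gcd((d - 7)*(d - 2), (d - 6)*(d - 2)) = d - 2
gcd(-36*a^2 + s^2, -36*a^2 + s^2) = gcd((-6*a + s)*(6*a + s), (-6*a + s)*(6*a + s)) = -36*a^2 + s^2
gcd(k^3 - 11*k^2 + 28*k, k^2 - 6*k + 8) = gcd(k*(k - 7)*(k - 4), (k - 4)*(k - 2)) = k - 4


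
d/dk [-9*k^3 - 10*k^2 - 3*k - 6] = -27*k^2 - 20*k - 3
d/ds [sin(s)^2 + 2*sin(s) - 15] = 2*(sin(s) + 1)*cos(s)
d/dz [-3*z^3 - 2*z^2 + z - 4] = -9*z^2 - 4*z + 1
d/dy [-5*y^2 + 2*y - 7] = 2 - 10*y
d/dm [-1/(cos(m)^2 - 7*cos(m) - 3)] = (7 - 2*cos(m))*sin(m)/(sin(m)^2 + 7*cos(m) + 2)^2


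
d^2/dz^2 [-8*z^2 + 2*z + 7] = -16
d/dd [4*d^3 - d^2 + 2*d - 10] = 12*d^2 - 2*d + 2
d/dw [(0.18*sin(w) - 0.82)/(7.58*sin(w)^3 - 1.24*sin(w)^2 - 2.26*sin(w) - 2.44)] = (-2.7288*sin(w)^3 + 18.87*sin(w)^2 - 2.0336*sin(w) - 2.2924)*cos(w)/(57.4564*sin(w)^6 - 18.7984*sin(w)^5 - 32.724*sin(w)^4 - 31.3856*sin(w)^3 + 11.1588*sin(w)^2 + 11.0288*sin(w) + 5.9536)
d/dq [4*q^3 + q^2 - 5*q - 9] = 12*q^2 + 2*q - 5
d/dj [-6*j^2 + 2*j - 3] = 2 - 12*j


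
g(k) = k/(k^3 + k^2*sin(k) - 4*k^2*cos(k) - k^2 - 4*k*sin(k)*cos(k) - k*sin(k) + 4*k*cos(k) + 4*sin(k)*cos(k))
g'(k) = k*(-4*k^2*sin(k) - k^2*cos(k) - 3*k^2 - 4*k*sin(k)^2 + 2*k*sin(k) + 4*k*cos(k)^2 + 9*k*cos(k) + 2*k + 4*sin(k)^2 + 4*sin(k)*cos(k) + sin(k) - 4*cos(k)^2 - 4*cos(k))/(k^3 + k^2*sin(k) - 4*k^2*cos(k) - k^2 - 4*k*sin(k)*cos(k) - k*sin(k) + 4*k*cos(k) + 4*sin(k)*cos(k))^2 + 1/(k^3 + k^2*sin(k) - 4*k^2*cos(k) - k^2 - 4*k*sin(k)*cos(k) - k*sin(k) + 4*k*cos(k) + 4*sin(k)*cos(k)) = (-4*k^3*sin(k) - k^3*cos(k) - 2*k^3 + 3*k^2*sin(k) + 5*k^2*cos(k) + 4*k^2*cos(2*k) + k^2 - 4*k*cos(2*k) + 2*sin(2*k))/((k - 1)^2*(k + sin(k))^2*(k - 4*cos(k))^2)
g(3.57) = 0.06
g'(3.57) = -0.00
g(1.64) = 0.51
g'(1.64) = -1.98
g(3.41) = 0.06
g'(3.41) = -0.01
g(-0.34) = 0.09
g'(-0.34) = 0.06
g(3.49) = 0.06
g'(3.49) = -0.01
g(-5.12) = 0.03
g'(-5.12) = 0.03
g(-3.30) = -0.38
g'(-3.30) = 0.97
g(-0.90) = 0.08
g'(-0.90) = -0.02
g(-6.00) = 0.02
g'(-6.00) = 0.01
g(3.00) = 0.07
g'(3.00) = -0.03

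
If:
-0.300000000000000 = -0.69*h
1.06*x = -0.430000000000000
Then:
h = 0.43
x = -0.41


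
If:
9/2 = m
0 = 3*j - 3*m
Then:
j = 9/2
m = 9/2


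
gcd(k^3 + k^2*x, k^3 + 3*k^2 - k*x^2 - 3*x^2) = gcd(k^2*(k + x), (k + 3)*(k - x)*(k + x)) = k + x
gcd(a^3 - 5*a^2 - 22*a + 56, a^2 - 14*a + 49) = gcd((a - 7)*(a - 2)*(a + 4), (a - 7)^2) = a - 7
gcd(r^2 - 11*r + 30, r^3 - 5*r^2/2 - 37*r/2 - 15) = r - 6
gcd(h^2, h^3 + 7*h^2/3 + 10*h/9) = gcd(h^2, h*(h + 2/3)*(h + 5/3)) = h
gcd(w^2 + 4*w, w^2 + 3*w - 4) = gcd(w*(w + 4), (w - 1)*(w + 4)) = w + 4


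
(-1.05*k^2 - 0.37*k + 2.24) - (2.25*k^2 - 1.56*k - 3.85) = -3.3*k^2 + 1.19*k + 6.09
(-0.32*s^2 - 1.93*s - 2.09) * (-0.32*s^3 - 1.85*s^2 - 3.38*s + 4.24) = 0.1024*s^5 + 1.2096*s^4 + 5.3209*s^3 + 9.0331*s^2 - 1.119*s - 8.8616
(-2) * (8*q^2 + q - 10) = -16*q^2 - 2*q + 20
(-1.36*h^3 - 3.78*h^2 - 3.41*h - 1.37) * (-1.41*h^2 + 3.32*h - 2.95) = 1.9176*h^5 + 0.8146*h^4 - 3.7295*h^3 + 1.7615*h^2 + 5.5111*h + 4.0415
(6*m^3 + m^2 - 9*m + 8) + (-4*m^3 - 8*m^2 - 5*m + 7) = 2*m^3 - 7*m^2 - 14*m + 15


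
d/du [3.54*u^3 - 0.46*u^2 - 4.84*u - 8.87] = 10.62*u^2 - 0.92*u - 4.84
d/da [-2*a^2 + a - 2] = 1 - 4*a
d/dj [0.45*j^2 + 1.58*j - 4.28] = 0.9*j + 1.58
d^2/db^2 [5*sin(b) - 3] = -5*sin(b)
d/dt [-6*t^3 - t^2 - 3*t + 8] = -18*t^2 - 2*t - 3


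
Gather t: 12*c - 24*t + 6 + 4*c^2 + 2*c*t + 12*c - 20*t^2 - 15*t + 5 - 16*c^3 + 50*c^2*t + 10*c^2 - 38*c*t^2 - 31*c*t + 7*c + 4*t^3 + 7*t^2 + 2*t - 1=-16*c^3 + 14*c^2 + 31*c + 4*t^3 + t^2*(-38*c - 13) + t*(50*c^2 - 29*c - 37) + 10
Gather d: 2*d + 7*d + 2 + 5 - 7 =9*d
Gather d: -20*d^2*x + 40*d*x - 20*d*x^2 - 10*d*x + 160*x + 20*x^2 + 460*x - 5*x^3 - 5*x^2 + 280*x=-20*d^2*x + d*(-20*x^2 + 30*x) - 5*x^3 + 15*x^2 + 900*x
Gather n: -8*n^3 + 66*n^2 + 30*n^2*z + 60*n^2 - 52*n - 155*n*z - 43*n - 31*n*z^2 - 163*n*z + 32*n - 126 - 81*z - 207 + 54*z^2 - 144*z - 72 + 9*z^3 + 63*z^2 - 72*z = -8*n^3 + n^2*(30*z + 126) + n*(-31*z^2 - 318*z - 63) + 9*z^3 + 117*z^2 - 297*z - 405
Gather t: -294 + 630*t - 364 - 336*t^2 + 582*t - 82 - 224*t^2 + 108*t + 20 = -560*t^2 + 1320*t - 720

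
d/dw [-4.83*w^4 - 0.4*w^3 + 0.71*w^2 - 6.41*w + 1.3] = -19.32*w^3 - 1.2*w^2 + 1.42*w - 6.41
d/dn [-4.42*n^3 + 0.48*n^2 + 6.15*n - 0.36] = -13.26*n^2 + 0.96*n + 6.15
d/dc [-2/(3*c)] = 2/(3*c^2)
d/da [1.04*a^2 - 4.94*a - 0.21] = 2.08*a - 4.94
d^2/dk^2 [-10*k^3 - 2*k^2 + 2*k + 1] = -60*k - 4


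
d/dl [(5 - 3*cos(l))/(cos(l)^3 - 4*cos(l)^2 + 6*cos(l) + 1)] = 16*(-6*cos(l)^3 + 27*cos(l)^2 - 40*cos(l) + 33)*sin(l)/(16*sin(l)^2 + 27*cos(l) + cos(3*l) - 12)^2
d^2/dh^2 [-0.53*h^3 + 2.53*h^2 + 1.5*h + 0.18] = 5.06 - 3.18*h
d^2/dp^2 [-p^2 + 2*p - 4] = -2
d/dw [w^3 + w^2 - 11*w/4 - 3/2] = 3*w^2 + 2*w - 11/4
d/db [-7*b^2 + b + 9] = 1 - 14*b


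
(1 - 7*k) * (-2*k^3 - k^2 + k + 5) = 14*k^4 + 5*k^3 - 8*k^2 - 34*k + 5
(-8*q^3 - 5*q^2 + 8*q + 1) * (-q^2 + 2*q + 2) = 8*q^5 - 11*q^4 - 34*q^3 + 5*q^2 + 18*q + 2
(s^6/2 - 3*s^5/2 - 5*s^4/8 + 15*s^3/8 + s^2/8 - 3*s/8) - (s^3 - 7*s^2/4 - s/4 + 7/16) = s^6/2 - 3*s^5/2 - 5*s^4/8 + 7*s^3/8 + 15*s^2/8 - s/8 - 7/16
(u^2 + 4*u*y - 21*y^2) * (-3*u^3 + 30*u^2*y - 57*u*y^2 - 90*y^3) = -3*u^5 + 18*u^4*y + 126*u^3*y^2 - 948*u^2*y^3 + 837*u*y^4 + 1890*y^5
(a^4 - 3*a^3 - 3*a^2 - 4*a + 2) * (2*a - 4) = 2*a^5 - 10*a^4 + 6*a^3 + 4*a^2 + 20*a - 8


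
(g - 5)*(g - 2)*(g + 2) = g^3 - 5*g^2 - 4*g + 20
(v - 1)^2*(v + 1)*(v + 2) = v^4 + v^3 - 3*v^2 - v + 2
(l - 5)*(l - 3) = l^2 - 8*l + 15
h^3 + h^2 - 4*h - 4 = (h - 2)*(h + 1)*(h + 2)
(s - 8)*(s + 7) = s^2 - s - 56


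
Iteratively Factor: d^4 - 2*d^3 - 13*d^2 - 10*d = (d + 2)*(d^3 - 4*d^2 - 5*d) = (d + 1)*(d + 2)*(d^2 - 5*d) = d*(d + 1)*(d + 2)*(d - 5)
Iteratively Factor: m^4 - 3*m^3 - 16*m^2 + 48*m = (m - 4)*(m^3 + m^2 - 12*m) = m*(m - 4)*(m^2 + m - 12) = m*(m - 4)*(m + 4)*(m - 3)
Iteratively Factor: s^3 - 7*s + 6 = (s + 3)*(s^2 - 3*s + 2) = (s - 1)*(s + 3)*(s - 2)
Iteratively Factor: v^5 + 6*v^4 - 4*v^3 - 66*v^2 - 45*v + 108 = (v - 1)*(v^4 + 7*v^3 + 3*v^2 - 63*v - 108) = (v - 3)*(v - 1)*(v^3 + 10*v^2 + 33*v + 36) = (v - 3)*(v - 1)*(v + 4)*(v^2 + 6*v + 9) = (v - 3)*(v - 1)*(v + 3)*(v + 4)*(v + 3)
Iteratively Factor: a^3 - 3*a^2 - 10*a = (a)*(a^2 - 3*a - 10) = a*(a + 2)*(a - 5)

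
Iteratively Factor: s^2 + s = (s)*(s + 1)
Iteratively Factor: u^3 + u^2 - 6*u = (u)*(u^2 + u - 6) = u*(u + 3)*(u - 2)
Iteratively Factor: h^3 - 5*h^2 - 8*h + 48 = (h - 4)*(h^2 - h - 12) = (h - 4)^2*(h + 3)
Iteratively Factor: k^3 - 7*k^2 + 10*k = (k - 5)*(k^2 - 2*k) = (k - 5)*(k - 2)*(k)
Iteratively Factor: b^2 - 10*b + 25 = (b - 5)*(b - 5)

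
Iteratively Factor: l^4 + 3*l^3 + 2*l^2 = (l + 2)*(l^3 + l^2) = (l + 1)*(l + 2)*(l^2) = l*(l + 1)*(l + 2)*(l)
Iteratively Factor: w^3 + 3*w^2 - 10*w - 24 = (w + 2)*(w^2 + w - 12) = (w + 2)*(w + 4)*(w - 3)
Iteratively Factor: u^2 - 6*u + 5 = (u - 5)*(u - 1)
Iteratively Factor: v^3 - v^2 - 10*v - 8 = (v + 1)*(v^2 - 2*v - 8) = (v + 1)*(v + 2)*(v - 4)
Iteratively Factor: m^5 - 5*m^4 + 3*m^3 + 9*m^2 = (m + 1)*(m^4 - 6*m^3 + 9*m^2) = (m - 3)*(m + 1)*(m^3 - 3*m^2) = m*(m - 3)*(m + 1)*(m^2 - 3*m) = m^2*(m - 3)*(m + 1)*(m - 3)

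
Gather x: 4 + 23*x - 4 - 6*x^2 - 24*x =-6*x^2 - x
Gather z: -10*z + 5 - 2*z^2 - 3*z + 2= -2*z^2 - 13*z + 7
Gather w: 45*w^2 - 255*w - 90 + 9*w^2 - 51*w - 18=54*w^2 - 306*w - 108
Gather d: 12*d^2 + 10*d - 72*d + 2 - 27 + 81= 12*d^2 - 62*d + 56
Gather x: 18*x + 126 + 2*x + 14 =20*x + 140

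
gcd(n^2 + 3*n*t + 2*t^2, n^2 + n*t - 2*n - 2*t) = n + t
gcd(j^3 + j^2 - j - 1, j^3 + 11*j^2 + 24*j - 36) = j - 1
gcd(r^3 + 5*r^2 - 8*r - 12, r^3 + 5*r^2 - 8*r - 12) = r^3 + 5*r^2 - 8*r - 12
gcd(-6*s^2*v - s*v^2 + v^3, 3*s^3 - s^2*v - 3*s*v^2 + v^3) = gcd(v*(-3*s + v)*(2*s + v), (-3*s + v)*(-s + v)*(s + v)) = 3*s - v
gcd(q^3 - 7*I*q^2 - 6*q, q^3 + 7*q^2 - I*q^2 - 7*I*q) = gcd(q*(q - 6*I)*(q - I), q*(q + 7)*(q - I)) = q^2 - I*q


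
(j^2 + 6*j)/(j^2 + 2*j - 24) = j/(j - 4)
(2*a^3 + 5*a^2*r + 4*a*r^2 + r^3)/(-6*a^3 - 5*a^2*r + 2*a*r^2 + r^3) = (2*a^2 + 3*a*r + r^2)/(-6*a^2 + a*r + r^2)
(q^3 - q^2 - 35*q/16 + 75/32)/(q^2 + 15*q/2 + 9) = (16*q^2 - 40*q + 25)/(16*(q + 6))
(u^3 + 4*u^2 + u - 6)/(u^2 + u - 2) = u + 3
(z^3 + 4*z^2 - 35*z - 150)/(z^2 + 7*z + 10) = (z^2 - z - 30)/(z + 2)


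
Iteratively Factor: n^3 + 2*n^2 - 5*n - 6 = (n - 2)*(n^2 + 4*n + 3) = (n - 2)*(n + 3)*(n + 1)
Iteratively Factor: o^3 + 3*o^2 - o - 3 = (o - 1)*(o^2 + 4*o + 3) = (o - 1)*(o + 3)*(o + 1)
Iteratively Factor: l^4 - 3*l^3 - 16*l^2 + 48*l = (l + 4)*(l^3 - 7*l^2 + 12*l) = l*(l + 4)*(l^2 - 7*l + 12) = l*(l - 3)*(l + 4)*(l - 4)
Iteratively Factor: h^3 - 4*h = (h)*(h^2 - 4) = h*(h - 2)*(h + 2)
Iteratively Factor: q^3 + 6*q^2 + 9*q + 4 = (q + 1)*(q^2 + 5*q + 4) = (q + 1)*(q + 4)*(q + 1)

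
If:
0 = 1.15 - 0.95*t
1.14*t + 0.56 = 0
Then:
No Solution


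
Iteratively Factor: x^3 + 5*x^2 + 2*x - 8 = (x + 4)*(x^2 + x - 2) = (x + 2)*(x + 4)*(x - 1)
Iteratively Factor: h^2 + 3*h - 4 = (h + 4)*(h - 1)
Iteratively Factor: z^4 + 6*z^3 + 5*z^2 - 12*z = (z)*(z^3 + 6*z^2 + 5*z - 12) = z*(z - 1)*(z^2 + 7*z + 12) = z*(z - 1)*(z + 3)*(z + 4)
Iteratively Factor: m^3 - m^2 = (m)*(m^2 - m) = m^2*(m - 1)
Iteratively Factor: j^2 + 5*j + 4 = (j + 1)*(j + 4)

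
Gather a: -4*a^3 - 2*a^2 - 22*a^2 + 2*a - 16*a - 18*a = -4*a^3 - 24*a^2 - 32*a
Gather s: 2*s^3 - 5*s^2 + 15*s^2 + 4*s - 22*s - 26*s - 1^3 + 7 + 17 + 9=2*s^3 + 10*s^2 - 44*s + 32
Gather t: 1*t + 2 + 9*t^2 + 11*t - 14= 9*t^2 + 12*t - 12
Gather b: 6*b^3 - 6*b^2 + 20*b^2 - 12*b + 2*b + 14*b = 6*b^3 + 14*b^2 + 4*b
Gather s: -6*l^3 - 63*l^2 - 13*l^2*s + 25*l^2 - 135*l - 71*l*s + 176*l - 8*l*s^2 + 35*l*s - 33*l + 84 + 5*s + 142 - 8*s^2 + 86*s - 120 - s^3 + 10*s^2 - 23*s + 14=-6*l^3 - 38*l^2 + 8*l - s^3 + s^2*(2 - 8*l) + s*(-13*l^2 - 36*l + 68) + 120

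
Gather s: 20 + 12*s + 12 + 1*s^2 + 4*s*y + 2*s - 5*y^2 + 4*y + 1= s^2 + s*(4*y + 14) - 5*y^2 + 4*y + 33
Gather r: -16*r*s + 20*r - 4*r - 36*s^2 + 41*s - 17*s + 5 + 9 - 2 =r*(16 - 16*s) - 36*s^2 + 24*s + 12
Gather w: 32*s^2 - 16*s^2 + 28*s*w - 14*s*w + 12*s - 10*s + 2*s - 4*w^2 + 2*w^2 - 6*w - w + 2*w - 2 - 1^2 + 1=16*s^2 + 4*s - 2*w^2 + w*(14*s - 5) - 2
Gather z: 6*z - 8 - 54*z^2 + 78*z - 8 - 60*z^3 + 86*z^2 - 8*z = -60*z^3 + 32*z^2 + 76*z - 16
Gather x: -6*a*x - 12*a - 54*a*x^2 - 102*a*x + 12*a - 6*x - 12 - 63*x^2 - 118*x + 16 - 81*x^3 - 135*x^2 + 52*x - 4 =-81*x^3 + x^2*(-54*a - 198) + x*(-108*a - 72)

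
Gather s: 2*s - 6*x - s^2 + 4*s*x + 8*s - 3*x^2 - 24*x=-s^2 + s*(4*x + 10) - 3*x^2 - 30*x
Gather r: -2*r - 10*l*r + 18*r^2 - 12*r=18*r^2 + r*(-10*l - 14)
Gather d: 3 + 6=9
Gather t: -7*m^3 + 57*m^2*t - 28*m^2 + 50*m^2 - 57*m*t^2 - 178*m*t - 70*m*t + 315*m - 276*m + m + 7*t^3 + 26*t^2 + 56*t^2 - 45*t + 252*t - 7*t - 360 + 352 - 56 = -7*m^3 + 22*m^2 + 40*m + 7*t^3 + t^2*(82 - 57*m) + t*(57*m^2 - 248*m + 200) - 64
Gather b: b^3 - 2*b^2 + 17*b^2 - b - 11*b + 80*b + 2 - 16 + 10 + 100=b^3 + 15*b^2 + 68*b + 96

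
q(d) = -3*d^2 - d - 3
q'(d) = -6*d - 1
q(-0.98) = -4.90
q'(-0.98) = 4.88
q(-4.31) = -54.42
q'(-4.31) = 24.86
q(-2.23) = -15.69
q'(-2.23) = 12.38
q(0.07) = -3.08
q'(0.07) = -1.42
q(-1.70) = -9.97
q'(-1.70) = 9.20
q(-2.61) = -20.83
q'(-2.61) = 14.66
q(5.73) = -107.23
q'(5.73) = -35.38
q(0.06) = -3.07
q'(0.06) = -1.36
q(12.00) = -447.00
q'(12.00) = -73.00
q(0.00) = -3.00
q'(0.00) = -1.00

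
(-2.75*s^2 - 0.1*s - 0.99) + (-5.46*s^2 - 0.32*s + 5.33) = -8.21*s^2 - 0.42*s + 4.34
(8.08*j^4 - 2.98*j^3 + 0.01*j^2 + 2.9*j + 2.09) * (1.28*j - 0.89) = 10.3424*j^5 - 11.0056*j^4 + 2.665*j^3 + 3.7031*j^2 + 0.0941999999999998*j - 1.8601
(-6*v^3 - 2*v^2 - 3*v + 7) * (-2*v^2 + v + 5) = 12*v^5 - 2*v^4 - 26*v^3 - 27*v^2 - 8*v + 35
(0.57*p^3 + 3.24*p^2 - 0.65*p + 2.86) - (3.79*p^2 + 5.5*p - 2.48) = 0.57*p^3 - 0.55*p^2 - 6.15*p + 5.34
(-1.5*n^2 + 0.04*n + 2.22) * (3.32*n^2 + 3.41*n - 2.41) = -4.98*n^4 - 4.9822*n^3 + 11.1218*n^2 + 7.4738*n - 5.3502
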